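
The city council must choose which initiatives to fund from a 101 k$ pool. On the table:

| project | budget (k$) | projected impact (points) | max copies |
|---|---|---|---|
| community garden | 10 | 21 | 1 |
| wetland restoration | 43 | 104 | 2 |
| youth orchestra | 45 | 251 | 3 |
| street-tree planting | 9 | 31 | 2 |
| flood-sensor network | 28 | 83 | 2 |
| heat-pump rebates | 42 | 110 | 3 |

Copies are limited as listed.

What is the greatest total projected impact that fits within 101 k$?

533

The ratio ordering already packs tightly: 2×youth orchestra + street-tree planting, 99 k$, 533.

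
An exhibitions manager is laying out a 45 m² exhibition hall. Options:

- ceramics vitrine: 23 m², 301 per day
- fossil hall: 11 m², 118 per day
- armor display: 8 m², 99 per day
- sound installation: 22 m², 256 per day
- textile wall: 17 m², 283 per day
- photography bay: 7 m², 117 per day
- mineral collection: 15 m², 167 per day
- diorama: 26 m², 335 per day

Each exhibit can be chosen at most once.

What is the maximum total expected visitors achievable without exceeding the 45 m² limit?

618

Greedy by ratio would take fossil hall + armor display + textile wall + photography bay: 43 m² used, total 617.
Replace fossil hall and armor display and photography bay with diorama: the trade gains 1 net, giving 618 at 43 m².
An exhaustive check of the 256 subsets confirms 618.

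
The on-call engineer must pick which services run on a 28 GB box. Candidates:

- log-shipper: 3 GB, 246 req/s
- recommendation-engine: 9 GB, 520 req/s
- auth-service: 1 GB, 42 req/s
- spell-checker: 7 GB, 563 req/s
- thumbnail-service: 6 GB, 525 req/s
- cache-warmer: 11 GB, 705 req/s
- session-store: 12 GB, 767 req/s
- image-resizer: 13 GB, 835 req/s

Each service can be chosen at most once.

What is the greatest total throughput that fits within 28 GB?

A density-first pass picks log-shipper + auth-service + spell-checker + thumbnail-service + cache-warmer — 2081 at 28 GB.
Replace auth-service and cache-warmer with session-store: the trade gains 20 net, giving 2101 at 28 GB.

2101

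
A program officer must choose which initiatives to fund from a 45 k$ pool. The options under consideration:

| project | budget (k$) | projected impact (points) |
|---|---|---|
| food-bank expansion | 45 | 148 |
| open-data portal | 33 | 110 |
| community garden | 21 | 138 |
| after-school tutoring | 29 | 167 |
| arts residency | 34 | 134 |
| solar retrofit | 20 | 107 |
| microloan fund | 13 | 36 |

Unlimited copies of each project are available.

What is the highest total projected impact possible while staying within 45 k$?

By projected impact per k$: community garden 6.57, after-school tutoring 5.76, solar retrofit 5.35 lead.
Best packing: 2×community garden — 42 k$, 276 total.

276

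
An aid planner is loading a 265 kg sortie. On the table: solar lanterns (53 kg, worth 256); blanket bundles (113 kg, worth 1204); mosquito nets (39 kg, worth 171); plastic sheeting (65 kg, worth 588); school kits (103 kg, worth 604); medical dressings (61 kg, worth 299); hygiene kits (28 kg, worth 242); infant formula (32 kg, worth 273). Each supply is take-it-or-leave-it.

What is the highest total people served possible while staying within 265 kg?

Ranking by ratio (people served/kg): blanket bundles 10.65, plastic sheeting 9.05, hygiene kits 8.64.
Taking the top-ratio supplies first gives blanket bundles + plastic sheeting + hygiene kits + infant formula for 2307 (238 kg).
Dropping hygiene kits frees 28 kg; slotting in solar lanterns (53 kg) lifts the total to 2321 at 263 kg.
Every other selection either busts 265 kg or fails to beat 2321.

2321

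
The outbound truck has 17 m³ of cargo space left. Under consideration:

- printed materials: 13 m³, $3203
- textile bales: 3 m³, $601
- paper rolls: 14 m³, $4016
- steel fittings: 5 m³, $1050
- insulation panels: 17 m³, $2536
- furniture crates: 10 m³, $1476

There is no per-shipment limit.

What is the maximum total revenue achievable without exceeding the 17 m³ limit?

4617

Taking textile bales + paper rolls: 17 m³ used, 4617 in revenue.
Every other selection either busts 17 m³ or fails to beat 4617.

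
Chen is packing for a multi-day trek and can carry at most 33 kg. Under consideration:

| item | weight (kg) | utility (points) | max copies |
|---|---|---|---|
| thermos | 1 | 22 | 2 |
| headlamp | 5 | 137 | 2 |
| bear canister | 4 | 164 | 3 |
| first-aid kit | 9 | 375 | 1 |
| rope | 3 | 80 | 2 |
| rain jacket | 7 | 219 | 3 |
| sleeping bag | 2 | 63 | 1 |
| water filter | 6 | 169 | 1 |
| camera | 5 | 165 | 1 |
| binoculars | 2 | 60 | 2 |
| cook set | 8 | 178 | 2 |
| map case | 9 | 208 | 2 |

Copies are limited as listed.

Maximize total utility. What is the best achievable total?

By utility per kg: first-aid kit 41.67, bear canister 41.00, camera 33.00, sleeping bag 31.50 lead.
Greedy by ratio would take thermos + 3×bear canister + first-aid kit + sleeping bag + camera + 2×binoculars: 33 kg used, total 1237.
The 7 kg tied up in thermos and sleeping bag and 2×binoculars is better spent on rain jacket — total rises to 1251 (33 kg).

1251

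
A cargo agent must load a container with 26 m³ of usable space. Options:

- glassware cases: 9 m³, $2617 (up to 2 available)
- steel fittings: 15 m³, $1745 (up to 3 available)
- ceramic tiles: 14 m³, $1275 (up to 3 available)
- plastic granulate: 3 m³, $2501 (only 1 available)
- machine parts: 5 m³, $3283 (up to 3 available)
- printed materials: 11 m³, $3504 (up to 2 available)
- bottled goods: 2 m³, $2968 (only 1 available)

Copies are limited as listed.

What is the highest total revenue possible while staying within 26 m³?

15539

Density check — bottled goods 1484.00, plastic granulate 833.67, machine parts 656.60, printed materials 318.55 are the best per m³.
A density-first pass picks plastic granulate + 3×machine parts + bottled goods — 15318 at 20 m³.
The 5 m³ tied up in machine parts is better spent on printed materials — total rises to 15539 (26 m³).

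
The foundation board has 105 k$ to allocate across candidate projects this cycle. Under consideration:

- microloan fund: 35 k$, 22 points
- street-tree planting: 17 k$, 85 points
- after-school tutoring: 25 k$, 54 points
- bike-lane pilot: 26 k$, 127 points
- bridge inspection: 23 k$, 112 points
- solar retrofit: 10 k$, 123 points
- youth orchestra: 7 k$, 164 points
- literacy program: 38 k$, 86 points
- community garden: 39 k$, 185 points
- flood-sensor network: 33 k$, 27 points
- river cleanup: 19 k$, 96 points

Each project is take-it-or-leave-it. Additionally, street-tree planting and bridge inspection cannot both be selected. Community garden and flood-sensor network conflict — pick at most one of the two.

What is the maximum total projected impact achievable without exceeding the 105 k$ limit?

Density check — youth orchestra 23.43, solar retrofit 12.30, river cleanup 5.05, street-tree planting 5.00 are the best per k$.
Best packing: bike-lane pilot + bridge inspection + solar retrofit + youth orchestra + community garden — 105 k$, 711 total.

711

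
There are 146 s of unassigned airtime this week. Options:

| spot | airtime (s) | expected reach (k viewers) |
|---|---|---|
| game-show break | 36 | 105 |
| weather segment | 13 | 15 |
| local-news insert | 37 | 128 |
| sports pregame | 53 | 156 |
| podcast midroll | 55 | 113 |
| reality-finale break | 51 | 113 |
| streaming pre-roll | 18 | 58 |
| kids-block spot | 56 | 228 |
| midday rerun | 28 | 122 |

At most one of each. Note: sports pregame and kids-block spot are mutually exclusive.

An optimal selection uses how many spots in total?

The maximum expected reach within 146 s is 536.
local-news insert + streaming pre-roll + kids-block spot + midday rerun hits 536 at 139 s.
All optima have 4 spots.

4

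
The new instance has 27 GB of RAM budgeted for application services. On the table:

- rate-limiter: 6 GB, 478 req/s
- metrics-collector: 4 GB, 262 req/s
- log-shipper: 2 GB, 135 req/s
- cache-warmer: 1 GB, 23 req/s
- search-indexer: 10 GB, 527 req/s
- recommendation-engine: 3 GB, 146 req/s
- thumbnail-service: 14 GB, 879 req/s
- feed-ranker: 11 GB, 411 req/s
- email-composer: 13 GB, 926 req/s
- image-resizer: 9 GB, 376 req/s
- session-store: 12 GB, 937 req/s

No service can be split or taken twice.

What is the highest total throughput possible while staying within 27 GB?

1998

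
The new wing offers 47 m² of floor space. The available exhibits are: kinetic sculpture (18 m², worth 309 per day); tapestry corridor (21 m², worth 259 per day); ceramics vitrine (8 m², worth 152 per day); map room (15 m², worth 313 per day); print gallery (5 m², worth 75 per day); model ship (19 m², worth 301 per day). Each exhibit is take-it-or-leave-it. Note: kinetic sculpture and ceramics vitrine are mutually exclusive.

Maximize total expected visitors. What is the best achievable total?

Density check — map room 20.87, ceramics vitrine 19.00, kinetic sculpture 17.17 are the best per m².
Taking ceramics vitrine + map room + print gallery + model ship: 47 m² used, 841 in expected visitors.

841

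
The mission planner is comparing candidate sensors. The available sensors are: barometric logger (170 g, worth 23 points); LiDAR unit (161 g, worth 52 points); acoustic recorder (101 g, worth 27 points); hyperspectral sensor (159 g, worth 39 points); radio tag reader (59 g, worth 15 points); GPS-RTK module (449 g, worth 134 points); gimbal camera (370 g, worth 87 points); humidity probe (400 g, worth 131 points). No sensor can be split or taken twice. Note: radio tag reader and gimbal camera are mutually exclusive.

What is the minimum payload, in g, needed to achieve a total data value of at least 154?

501

Need the lightest bundle worth ≥ 154.
Taking acoustic recorder + humidity probe gives 158 (≥ 154) for 501 g.
No combination under 501 g hits 154.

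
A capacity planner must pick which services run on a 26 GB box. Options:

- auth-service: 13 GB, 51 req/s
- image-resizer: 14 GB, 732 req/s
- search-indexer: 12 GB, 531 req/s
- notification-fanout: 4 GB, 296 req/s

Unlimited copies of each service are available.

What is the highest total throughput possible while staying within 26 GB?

By throughput per GB: notification-fanout 74.00, image-resizer 52.29, search-indexer 44.25, auth-service 3.92 lead.
Best packing: 6×notification-fanout — 24 GB, 1776 total.
No other feasible combination exceeds 1776.

1776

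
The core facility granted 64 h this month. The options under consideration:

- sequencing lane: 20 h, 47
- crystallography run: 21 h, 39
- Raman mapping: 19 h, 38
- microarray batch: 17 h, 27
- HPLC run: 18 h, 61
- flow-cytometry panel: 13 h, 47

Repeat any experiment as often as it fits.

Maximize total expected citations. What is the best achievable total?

216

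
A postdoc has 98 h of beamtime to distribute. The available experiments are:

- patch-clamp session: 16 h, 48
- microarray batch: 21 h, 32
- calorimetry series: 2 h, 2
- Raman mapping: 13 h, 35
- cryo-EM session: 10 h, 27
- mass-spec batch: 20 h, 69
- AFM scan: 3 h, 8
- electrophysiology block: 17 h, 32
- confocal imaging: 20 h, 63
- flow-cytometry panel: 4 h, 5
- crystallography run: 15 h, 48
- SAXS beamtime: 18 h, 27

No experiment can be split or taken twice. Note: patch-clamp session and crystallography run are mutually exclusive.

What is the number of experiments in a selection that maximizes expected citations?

The maximum expected citations within 98 h is 282.
One optimal bundle: Raman mapping + cryo-EM session + mass-spec batch + AFM scan + electrophysiology block + confocal imaging + crystallography run (98 h).
All optima have 7 experiments.

7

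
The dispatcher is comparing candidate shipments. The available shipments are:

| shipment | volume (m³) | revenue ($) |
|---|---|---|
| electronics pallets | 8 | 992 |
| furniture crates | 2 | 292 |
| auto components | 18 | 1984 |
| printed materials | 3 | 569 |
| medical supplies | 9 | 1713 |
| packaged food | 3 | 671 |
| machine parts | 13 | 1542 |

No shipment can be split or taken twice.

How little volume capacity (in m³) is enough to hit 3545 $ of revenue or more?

22

Look for the lowest-volume combination reaching 3545.
Taking electronics pallets + furniture crates + printed materials + medical supplies gives 3566 (≥ 3545) for 22 m³.
Any bundle with less than 22 m³ falls short of 3545.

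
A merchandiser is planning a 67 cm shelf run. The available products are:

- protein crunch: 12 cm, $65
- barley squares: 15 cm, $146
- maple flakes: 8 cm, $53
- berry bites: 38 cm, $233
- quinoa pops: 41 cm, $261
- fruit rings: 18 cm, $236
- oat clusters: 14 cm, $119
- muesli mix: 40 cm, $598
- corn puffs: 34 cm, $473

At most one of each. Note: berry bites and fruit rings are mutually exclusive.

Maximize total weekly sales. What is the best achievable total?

887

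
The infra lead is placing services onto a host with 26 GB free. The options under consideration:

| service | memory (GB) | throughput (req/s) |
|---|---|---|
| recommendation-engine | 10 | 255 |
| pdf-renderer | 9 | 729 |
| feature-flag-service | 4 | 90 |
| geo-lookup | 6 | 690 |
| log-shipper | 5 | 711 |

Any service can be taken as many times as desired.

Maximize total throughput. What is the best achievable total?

3555

Best packing: 5×log-shipper — 25 GB, 3555 total.
Nothing else within 26 GB beats 3555.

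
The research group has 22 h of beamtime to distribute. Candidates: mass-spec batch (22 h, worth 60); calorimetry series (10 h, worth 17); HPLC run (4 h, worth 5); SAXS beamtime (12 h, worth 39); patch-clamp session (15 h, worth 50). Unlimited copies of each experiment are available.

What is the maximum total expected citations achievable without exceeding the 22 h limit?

60

Density check — patch-clamp session 3.33, SAXS beamtime 3.25, mass-spec batch 2.73 are the best per h.
The ratio heuristic lands on HPLC run + patch-clamp session (55) but leaves 3 h idle.
The 19 h tied up in HPLC run and patch-clamp session is better spent on mass-spec batch — total rises to 60 (22 h).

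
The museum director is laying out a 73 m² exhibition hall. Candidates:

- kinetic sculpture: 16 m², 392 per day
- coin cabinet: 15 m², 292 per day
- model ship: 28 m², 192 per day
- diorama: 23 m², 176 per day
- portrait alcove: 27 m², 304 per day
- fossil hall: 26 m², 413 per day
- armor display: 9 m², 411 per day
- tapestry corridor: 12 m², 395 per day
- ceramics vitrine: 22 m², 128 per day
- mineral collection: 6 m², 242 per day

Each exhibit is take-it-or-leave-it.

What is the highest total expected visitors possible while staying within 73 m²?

1853

By expected visitors per m²: armor display 45.67, mineral collection 40.33, tapestry corridor 32.92, kinetic sculpture 24.50 lead.
Filling by ratio: kinetic sculpture + coin cabinet + armor display + tapestry corridor + mineral collection for 1732, with 15 m² left unused.
Replace coin cabinet with fossil hall: the trade gains 121 net, giving 1853 at 69 m².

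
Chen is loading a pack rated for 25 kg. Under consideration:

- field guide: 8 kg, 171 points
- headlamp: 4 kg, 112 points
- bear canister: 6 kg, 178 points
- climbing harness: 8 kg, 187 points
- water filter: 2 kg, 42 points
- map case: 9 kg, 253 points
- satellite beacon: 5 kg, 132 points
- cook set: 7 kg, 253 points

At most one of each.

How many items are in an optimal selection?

Optimal total is 750.
For example headlamp + map case + satellite beacon + cook set achieves it, using 25 kg.
All optima have 4 items.

4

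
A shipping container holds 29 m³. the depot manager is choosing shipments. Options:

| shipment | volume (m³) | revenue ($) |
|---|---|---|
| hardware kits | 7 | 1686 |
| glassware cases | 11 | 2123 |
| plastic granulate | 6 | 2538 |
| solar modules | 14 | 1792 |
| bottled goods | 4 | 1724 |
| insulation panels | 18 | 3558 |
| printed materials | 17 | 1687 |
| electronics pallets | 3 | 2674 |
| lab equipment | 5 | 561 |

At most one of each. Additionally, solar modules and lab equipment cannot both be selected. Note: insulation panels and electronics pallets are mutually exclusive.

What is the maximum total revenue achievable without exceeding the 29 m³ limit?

9620

Greedy by ratio would take hardware kits + plastic granulate + bottled goods + electronics pallets + lab equipment: 25 m³ used, total 9183.
Replace hardware kits with glassware cases: the trade gains 437 net, giving 9620 at 29 m³.
Next best is hardware kits + plastic granulate + bottled goods + electronics pallets + lab equipment at 9183 (25 m³) — short by 437.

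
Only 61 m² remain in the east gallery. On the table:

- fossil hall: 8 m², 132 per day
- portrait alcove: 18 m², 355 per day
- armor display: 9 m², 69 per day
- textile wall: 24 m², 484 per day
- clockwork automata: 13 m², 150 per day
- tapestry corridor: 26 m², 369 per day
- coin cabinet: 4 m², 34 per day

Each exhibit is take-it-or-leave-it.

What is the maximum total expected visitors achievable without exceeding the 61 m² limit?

1040

A density-first pass picks fossil hall + portrait alcove + textile wall + coin cabinet — 1005 at 54 m².
Dropping coin cabinet frees 4 m²; slotting in armor display (9 m²) lifts the total to 1040 at 59 m².
Nothing else within 61 m² beats 1040.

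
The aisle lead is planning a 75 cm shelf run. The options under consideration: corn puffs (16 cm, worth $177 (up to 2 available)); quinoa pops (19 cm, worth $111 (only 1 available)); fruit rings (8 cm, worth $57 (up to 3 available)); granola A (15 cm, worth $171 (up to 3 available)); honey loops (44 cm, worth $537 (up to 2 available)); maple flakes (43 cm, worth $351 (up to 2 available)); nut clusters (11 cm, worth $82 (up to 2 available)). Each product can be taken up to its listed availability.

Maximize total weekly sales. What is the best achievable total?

A density-first pass picks 2×granola A + honey loops — 879 at 74 cm.
Dropping granola A frees 15 cm; slotting in corn puffs (16 cm) lifts the total to 885 at 75 cm.

885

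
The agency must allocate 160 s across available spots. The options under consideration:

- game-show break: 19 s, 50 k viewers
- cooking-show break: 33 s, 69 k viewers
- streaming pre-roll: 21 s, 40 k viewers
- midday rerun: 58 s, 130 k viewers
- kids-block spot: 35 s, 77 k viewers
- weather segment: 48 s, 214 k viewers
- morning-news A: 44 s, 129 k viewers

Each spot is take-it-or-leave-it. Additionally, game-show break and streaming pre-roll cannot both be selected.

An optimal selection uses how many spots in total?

4

Optimal total is 489.
For example cooking-show break + kids-block spot + weather segment + morning-news A achieves it, using 160 s.
Every optimal selection uses 4 spots.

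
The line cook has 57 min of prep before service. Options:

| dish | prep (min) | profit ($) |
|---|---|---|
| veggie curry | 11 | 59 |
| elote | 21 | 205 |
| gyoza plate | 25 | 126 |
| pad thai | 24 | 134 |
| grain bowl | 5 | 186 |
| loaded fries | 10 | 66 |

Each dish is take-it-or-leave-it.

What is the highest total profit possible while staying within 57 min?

525

Ranking by ratio (profit/min): grain bowl 37.20, elote 9.76, loaded fries 6.60.
Filling by ratio: veggie curry + elote + grain bowl + loaded fries for 516, with 10 min left unused.
Replace veggie curry and loaded fries with pad thai: the trade gains 9 net, giving 525 at 50 min.
The spare 7 min is too small for any remaining dish, and no exchange beats 525.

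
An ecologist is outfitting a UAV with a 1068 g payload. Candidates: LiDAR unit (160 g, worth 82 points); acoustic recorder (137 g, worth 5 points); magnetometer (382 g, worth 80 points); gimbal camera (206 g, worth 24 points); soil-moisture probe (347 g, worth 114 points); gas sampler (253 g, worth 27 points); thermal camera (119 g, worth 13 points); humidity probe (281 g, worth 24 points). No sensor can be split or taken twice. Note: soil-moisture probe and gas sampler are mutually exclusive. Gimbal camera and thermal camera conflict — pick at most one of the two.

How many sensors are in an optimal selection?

4

Best achievable data value is 289.
LiDAR unit + magnetometer + soil-moisture probe + thermal camera hits 289 at 1008 g.
All optima have 4 sensors.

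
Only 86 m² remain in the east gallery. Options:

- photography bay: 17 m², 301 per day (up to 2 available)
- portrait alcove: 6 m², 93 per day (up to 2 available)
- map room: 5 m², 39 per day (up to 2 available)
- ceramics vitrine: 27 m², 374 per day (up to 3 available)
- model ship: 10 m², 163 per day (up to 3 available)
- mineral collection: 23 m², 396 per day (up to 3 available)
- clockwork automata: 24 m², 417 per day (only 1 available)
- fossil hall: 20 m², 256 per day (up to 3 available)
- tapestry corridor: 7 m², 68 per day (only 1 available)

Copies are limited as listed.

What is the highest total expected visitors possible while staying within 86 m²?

1489

By expected visitors per m²: photography bay 17.71, clockwork automata 17.38, mineral collection 17.22, model ship 16.30 lead.
Greedy by ratio would take 2×photography bay + map room + mineral collection + clockwork automata: 86 m² used, total 1454.
The 46 m² tied up in photography bay and map room and clockwork automata is better spent on 2×mineral collection — total rises to 1489 (86 m²).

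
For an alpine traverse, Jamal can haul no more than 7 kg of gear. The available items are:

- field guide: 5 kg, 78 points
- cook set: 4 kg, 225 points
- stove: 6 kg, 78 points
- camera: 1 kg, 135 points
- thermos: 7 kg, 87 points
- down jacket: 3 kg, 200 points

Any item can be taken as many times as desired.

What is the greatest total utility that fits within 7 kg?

7×camera uses 7 of the 7 kg and totals 945.
Every other selection either busts 7 kg or fails to beat 945.

945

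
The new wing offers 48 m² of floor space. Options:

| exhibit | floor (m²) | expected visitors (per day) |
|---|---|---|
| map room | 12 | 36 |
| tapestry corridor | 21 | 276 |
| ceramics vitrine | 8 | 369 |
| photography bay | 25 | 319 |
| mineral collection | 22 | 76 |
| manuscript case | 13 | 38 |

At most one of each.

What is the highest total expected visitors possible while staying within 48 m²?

726

Density check — ceramics vitrine 46.12, tapestry corridor 13.14, photography bay 12.76, mineral collection 3.45 are the best per m².
The ratio heuristic lands on map room + tapestry corridor + ceramics vitrine (681) but leaves 7 m² idle.
Replace map room and tapestry corridor with photography bay + manuscript case: the trade gains 45 net, giving 726 at 46 m².
The closest alternative, map room + ceramics vitrine + photography bay, reaches only 724.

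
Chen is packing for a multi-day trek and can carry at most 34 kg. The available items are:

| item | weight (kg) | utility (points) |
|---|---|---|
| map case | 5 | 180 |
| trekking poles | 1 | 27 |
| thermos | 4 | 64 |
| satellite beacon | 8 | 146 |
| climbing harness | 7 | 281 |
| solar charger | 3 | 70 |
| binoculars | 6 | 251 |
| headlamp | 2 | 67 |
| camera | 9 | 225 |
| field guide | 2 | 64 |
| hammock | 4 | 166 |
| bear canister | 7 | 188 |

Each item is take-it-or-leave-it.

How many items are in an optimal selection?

8

Optimal total is 1224.
map case + trekking poles + climbing harness + binoculars + headlamp + field guide + hammock + bear canister hits 1224 at 34 kg.
Every optimal selection uses 8 items.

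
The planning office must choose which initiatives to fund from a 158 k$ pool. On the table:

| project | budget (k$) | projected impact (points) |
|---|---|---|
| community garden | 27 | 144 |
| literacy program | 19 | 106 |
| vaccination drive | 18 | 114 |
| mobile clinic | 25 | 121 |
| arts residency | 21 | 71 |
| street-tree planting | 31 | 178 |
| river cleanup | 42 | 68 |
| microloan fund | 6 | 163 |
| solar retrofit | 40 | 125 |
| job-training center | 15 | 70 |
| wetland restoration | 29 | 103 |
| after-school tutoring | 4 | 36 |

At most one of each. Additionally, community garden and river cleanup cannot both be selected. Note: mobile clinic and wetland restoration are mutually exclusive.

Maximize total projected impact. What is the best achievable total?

933

Greedy by ratio would take community garden + literacy program + vaccination drive + mobile clinic + street-tree planting + microloan fund + job-training center + after-school tutoring: 145 k$ used, total 932.
The 15 k$ tied up in job-training center is better spent on arts residency — total rises to 933 (151 k$).
Every other selection either busts 158 k$ or breaks a pairing rule or fails to beat 933.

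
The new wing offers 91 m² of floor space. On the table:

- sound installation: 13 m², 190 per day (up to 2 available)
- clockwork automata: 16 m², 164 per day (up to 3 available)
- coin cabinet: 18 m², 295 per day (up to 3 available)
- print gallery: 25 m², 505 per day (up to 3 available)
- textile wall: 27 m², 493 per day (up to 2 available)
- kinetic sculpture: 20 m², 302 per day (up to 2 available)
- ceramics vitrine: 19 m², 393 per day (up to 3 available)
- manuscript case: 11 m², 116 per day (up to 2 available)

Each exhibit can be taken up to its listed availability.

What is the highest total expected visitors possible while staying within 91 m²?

Density check — ceramics vitrine 20.68, print gallery 20.20, textile wall 18.26, coin cabinet 16.39 are the best per m².
Taking the top-ratio exhibits first gives print gallery + 3×ceramics vitrine for 1684 (82 m²).
The 19 m² tied up in ceramics vitrine is better spent on print gallery — total rises to 1796 (88 m²).
Nothing else within 91 m² beats 1796.

1796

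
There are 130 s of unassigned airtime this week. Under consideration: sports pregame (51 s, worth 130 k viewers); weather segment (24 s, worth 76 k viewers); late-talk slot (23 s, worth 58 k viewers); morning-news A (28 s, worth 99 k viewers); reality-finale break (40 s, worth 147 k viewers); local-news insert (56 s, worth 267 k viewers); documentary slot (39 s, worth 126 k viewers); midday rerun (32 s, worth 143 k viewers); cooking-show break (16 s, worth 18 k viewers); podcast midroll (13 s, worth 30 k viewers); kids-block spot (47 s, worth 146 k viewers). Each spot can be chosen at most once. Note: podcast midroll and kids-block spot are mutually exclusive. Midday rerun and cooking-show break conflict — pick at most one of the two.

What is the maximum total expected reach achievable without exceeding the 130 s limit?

Density check — local-news insert 4.77, midday rerun 4.47, reality-finale break 3.67, morning-news A 3.54 are the best per s.
Reality-finale break + local-news insert + midday rerun uses 128 of the 130 s and totals 557.
Every other selection either busts 130 s or breaks a pairing rule or fails to beat 557.

557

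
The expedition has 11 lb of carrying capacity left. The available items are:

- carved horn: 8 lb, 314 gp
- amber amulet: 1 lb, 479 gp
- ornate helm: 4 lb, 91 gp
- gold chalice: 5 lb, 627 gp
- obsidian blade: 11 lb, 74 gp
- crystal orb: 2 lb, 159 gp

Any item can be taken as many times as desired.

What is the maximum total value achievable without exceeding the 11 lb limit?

5269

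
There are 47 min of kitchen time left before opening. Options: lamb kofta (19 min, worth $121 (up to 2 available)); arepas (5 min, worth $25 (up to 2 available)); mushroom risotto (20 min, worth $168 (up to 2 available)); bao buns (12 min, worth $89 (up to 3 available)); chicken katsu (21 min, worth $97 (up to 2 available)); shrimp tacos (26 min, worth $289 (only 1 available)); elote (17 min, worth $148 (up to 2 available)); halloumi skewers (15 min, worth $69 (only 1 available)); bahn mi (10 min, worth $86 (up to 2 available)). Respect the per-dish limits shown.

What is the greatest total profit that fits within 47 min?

461

A density-first pass picks shrimp tacos + elote — 437 at 43 min.
Dropping elote frees 17 min; slotting in 2×bahn mi (20 min) lifts the total to 461 at 46 min.
No other feasible combination exceeds 461.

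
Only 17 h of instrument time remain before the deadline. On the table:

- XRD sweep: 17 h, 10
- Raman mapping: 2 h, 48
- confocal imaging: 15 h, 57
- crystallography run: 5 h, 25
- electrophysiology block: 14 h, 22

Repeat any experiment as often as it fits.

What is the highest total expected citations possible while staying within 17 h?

384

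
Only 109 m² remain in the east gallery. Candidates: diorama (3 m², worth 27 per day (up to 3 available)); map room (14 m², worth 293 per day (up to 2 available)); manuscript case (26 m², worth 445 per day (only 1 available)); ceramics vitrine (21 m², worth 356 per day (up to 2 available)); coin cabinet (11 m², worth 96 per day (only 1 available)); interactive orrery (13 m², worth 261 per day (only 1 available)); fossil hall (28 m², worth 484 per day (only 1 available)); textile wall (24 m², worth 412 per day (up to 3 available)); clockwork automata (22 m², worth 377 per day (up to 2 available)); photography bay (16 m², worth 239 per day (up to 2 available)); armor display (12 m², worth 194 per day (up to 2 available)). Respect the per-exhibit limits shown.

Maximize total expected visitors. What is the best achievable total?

2013

Ranking by ratio (expected visitors/m²): map room 20.93, interactive orrery 20.08, fossil hall 17.29, textile wall 17.17.
The ratio heuristic lands on diorama + 2×map room + interactive orrery + fossil hall + textile wall + armor display (1964) but leaves 1 m² idle.
Replace diorama and fossil hall and armor display with 2×clockwork automata: the trade gains 49 net, giving 2013 at 109 m².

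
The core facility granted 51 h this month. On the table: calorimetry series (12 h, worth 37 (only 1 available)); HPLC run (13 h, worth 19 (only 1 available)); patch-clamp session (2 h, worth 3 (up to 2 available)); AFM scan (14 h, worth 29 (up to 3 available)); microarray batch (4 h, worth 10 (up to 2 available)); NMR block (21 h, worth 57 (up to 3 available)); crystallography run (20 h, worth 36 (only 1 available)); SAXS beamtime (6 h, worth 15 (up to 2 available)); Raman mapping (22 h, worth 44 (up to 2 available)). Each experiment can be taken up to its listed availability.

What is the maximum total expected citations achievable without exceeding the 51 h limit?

137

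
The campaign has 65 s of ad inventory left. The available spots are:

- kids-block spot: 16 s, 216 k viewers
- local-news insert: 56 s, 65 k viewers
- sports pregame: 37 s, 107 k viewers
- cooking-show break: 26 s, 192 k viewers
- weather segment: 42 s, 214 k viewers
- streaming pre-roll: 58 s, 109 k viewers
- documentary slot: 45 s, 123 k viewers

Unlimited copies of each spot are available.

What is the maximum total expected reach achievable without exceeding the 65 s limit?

Taking 4×kids-block spot: 64 s used, 864 in expected reach.
The spare 1 s is too small for any remaining spot, and no exchange beats 864.

864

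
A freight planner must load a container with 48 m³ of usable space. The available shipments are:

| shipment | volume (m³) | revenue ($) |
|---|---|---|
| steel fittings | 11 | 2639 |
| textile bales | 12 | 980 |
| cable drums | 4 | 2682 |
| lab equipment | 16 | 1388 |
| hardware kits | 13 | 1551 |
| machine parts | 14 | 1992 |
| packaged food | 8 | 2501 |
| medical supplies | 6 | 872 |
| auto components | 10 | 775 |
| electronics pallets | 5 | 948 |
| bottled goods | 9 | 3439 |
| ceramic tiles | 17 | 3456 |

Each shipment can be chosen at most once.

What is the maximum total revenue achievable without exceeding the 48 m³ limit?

13253

Ranking by ratio (revenue/m³): cable drums 670.50, bottled goods 382.11, packaged food 312.62, steel fittings 239.91.
Greedy by ratio would take steel fittings + cable drums + packaged food + medical supplies + electronics pallets + bottled goods: 43 m³ used, total 13081.
Replace medical supplies and electronics pallets with machine parts: the trade gains 172 net, giving 13253 at 46 m³.
Every other selection either busts 48 m³ or fails to beat 13253.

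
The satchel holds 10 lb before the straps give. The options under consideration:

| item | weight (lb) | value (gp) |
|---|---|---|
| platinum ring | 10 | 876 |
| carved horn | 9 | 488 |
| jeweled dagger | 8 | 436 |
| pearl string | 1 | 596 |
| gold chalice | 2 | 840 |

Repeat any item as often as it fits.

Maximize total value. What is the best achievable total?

5960

Ranking by ratio (value/lb): pearl string 596.00, gold chalice 420.00, platinum ring 87.60, jeweled dagger 54.50.
Taking 10×pearl string: 10 lb used, 5960 in value.
Nothing else within 10 lb beats 5960.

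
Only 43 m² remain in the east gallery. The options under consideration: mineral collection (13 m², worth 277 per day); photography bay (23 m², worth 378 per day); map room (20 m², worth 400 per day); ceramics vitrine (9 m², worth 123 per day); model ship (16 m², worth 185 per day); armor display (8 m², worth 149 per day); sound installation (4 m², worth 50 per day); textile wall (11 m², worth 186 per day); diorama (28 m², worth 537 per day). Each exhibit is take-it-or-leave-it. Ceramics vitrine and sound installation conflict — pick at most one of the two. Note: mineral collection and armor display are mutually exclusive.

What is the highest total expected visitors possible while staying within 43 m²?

Taking mineral collection + diorama: 41 m² used, 814 in expected visitors.
Next best is mineral collection + map room + ceramics vitrine at 800 (42 m²) — short by 14.

814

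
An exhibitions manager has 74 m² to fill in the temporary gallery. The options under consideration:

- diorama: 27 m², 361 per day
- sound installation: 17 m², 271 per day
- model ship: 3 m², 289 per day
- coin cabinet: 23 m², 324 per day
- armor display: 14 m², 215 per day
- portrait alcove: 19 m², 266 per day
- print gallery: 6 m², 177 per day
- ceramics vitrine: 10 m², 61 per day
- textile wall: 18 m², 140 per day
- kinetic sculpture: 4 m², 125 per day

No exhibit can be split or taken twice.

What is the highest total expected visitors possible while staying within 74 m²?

1452

By expected visitors per m²: model ship 96.33, kinetic sculpture 31.25, print gallery 29.50, sound installation 15.94 lead.
Filling by ratio: sound installation + model ship + coin cabinet + armor display + print gallery + kinetic sculpture for 1401, with 7 m² left unused.
Replace armor display with portrait alcove: the trade gains 51 net, giving 1452 at 72 m².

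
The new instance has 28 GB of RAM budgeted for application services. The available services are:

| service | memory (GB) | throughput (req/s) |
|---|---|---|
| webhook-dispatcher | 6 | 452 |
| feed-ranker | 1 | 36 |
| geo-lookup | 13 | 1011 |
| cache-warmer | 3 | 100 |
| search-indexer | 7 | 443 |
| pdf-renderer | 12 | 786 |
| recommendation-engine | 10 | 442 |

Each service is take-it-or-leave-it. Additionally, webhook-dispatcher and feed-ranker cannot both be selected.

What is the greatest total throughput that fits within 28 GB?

1906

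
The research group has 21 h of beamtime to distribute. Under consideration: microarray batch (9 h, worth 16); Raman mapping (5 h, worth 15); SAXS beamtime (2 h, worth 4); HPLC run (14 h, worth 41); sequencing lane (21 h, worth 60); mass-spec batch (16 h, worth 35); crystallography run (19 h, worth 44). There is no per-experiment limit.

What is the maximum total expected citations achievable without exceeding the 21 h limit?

Best packing: 4×Raman mapping — 20 h, 60 total.
The spare 1 h is too small for any remaining experiment, and no exchange beats 60.

60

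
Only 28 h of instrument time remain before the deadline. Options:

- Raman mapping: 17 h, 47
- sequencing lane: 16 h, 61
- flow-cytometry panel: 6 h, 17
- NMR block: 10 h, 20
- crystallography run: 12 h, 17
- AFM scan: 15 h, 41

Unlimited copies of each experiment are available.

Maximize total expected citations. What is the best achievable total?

Ranking by ratio (expected citations/h): sequencing lane 3.81, flow-cytometry panel 2.83, Raman mapping 2.76, AFM scan 2.73.
Sequencing lane + 2×flow-cytometry panel uses 28 of the 28 h and totals 95.
That's the maximum — no swap from here does better than 95.

95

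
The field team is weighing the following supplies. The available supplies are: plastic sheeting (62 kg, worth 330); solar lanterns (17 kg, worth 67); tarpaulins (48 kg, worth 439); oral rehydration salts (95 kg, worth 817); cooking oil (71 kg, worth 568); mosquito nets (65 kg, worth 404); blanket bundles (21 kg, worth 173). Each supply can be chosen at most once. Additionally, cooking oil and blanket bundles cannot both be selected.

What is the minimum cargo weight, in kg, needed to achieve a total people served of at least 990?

Look for the lowest-cargo combination reaching 990.
oral rehydration salts + blanket bundles: 990 people served at 116 kg.
No combination under 116 kg hits 990.

116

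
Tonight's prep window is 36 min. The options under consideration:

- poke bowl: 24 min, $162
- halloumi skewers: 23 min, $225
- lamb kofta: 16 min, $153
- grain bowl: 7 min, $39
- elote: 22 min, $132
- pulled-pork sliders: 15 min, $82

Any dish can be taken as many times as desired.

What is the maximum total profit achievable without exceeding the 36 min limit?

Density check — halloumi skewers 9.78, lamb kofta 9.56, poke bowl 6.75 are the best per min.
Taking the top-ratio dishes first gives halloumi skewers + grain bowl for 264 (30 min).
Dropping halloumi skewers and grain bowl frees 30 min; slotting in 2×lamb kofta (32 min) lifts the total to 306 at 32 min.
That's the maximum — no swap from here does better than 306.

306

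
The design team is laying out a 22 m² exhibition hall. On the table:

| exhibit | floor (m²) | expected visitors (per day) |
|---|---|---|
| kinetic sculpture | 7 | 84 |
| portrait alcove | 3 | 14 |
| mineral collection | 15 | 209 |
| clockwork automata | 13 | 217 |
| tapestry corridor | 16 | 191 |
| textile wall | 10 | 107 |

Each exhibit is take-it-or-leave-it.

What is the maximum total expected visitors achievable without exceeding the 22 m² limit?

301

Ranking by ratio (expected visitors/m²): clockwork automata 16.69, mineral collection 13.93, kinetic sculpture 12.00.
Best packing: kinetic sculpture + clockwork automata — 20 m², 301 total.
Runner-up kinetic sculpture + mineral collection tops out at 293.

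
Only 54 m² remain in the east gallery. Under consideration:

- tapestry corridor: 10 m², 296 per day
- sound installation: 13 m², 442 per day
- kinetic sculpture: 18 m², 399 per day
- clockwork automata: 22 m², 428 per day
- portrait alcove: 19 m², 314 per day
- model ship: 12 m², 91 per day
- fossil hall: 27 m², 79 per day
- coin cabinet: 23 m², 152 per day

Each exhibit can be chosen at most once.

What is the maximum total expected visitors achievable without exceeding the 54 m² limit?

Greedy by ratio would take tapestry corridor + sound installation + kinetic sculpture + model ship: 53 m² used, total 1228.
The 22 m² tied up in tapestry corridor and model ship is better spent on clockwork automata — total rises to 1269 (53 m²).
Every other selection either busts 54 m² or fails to beat 1269.

1269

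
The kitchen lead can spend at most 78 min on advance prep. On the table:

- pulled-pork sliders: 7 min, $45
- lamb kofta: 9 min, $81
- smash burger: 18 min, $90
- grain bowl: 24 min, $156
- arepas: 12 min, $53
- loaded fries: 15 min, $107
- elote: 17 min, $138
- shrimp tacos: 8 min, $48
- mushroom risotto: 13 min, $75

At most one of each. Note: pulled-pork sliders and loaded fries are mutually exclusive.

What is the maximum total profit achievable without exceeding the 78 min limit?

Best packing: lamb kofta + grain bowl + loaded fries + elote + mushroom risotto — 78 min, 557 total.

557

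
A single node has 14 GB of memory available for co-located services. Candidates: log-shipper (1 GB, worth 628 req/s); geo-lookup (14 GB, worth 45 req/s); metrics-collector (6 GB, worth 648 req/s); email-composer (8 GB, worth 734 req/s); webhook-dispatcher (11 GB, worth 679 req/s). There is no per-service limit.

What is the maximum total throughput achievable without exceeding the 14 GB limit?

The ratio ordering already packs tightly: 14×log-shipper, 14 GB, 8792.
Every other selection either busts 14 GB or fails to beat 8792.

8792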